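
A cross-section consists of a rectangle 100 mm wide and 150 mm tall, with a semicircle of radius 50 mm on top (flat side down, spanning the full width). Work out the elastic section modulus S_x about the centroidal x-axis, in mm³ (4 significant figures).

Decompose the section into non-overlapping parts with the origin at the bottom-left of its bounding rectangle.
Rectangular body: 100 × 150, A = 15 000 mm², y = 75 mm, Ī = 28 125 000 mm⁴.
Semicircular cap: semicircle r = 50, A = 3926.99 mm², y = 171.221 mm, Ī = 685 981 mm⁴.
Centroid: ȳ = ΣA·y / ΣA = 94.964 mm.
Transfer each piece to the centroidal x-axis using Ī + A·d² with d = y − 94.964:
  rectangular body: d = -19.964 mm → contributes +34 103 394 mm⁴
  semicircular cap: d = 76.2567 mm → contributes +23 521 764 mm⁴
Total I = 57 625 159 mm⁴.
Extreme fibre distance c = 105.036 mm; S = I/c = 548 623 mm³.

S_x ≈ 5.486 × 10⁵ mm³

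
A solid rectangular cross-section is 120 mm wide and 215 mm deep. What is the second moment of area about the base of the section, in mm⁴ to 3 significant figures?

I_base ≈ 3.98 × 10⁸ mm⁴

The section: 120 × 215, A = 25 800 mm², y = 107.5 mm, Ī = 99 383 750 mm⁴.
Transfer it to the bottom edge using Ī + A·d² with d = y − 0:
  the section: d = 107.5 mm → contributes +397 535 000 mm⁴
Total I = 397 535 000 mm⁴.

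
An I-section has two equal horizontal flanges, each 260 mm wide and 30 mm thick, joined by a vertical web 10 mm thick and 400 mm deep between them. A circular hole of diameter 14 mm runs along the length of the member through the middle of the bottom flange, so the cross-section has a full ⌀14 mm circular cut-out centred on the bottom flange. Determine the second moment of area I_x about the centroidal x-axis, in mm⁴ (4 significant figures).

Decompose the section into non-overlapping parts with the origin at the bottom-left of its bounding rectangle.
Bottom flange: 260 × 30, A = 7 800 mm², y = 15 mm, Ī = 585 000 mm⁴.
Web: 10 × 400, A = 4 000 mm², y = 230 mm, Ī = 53 333 333 mm⁴.
Top flange: 260 × 30, A = 7 800 mm², y = 445 mm, Ī = 585 000 mm⁴.
Hole (subtracted): ⌀14, A = 153.938 mm², y = 15 mm, Ī = 1885.74 mm⁴.
Centroid: ȳ = ΣA·y / ΣA = 231.702 mm.
Transfer each piece to the centroidal x-axis using Ī + A·d² with d = y − 231.702:
  bottom flange: d = -216.702 mm → contributes +366 871 013 mm⁴
  web: d = -1.70197 mm → contributes +53 344 920 mm⁴
  top flange: d = 213.298 mm → contributes +355 454 176 mm⁴
  hole: d = -216.702 mm → contributes −7 230 777 mm⁴
Total I = 768 439 332 mm⁴.

I_x ≈ 7.684 × 10⁸ mm⁴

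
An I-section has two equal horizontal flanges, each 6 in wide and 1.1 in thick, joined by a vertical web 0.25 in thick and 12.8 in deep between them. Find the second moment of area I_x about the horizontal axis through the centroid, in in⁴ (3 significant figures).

Decompose the section into non-overlapping parts with the origin at the bottom-left of its bounding rectangle.
Bottom flange: 6 × 1.1, A = 6.6 in², y = 0.55 in, Ī = 0.6655 in⁴.
Web: 0.25 × 12.8, A = 3.2 in², y = 7.5 in, Ī = 43.691 in⁴.
Top flange: 6 × 1.1, A = 6.6 in², y = 14.45 in, Ī = 0.6655 in⁴.
By symmetry the centroid is at mid-height, ȳ = 7.5 in.
Transfer each piece to the horizontal axis through the centroid using Ī + A·d² with d = y − 7.5:
  bottom flange: d = -6.95 in → contributes +319.46 in⁴
  web: d = 0 in → contributes +43.691 in⁴
  top flange: d = 6.95 in → contributes +319.46 in⁴
Total I = 682.61 in⁴.

I_x ≈ 683 in⁴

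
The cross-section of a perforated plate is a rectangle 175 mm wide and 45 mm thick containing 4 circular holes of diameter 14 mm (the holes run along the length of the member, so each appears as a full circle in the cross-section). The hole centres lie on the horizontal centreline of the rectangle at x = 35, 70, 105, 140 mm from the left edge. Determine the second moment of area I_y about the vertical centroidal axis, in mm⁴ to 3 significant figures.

I_y ≈ 1.91 × 10⁷ mm⁴

Break the section into simple shapes (no overlaps), measuring from the bottom-left corner of the bounding box.
Plate: 175 × 45, A = 7 875 mm², x = 87.5 mm, Ī = 20 097 656 mm⁴.
Hole 1 (subtracted): ⌀14, A = 153.94 mm², x = 35 mm, Ī = 1885.7 mm⁴.
Hole 2 (subtracted): ⌀14, A = 153.94 mm², x = 70 mm, Ī = 1885.7 mm⁴.
Hole 3 (subtracted): ⌀14, A = 153.94 mm², x = 105 mm, Ī = 1885.7 mm⁴.
Hole 4 (subtracted): ⌀14, A = 153.94 mm², x = 140 mm, Ī = 1885.7 mm⁴.
By symmetry the centroid is at mid-width, x̄ = 87.5 mm.
Transfer each piece to the vertical centroidal axis using Ī + A·d² with d = x − 87.5:
  plate: d = 0 mm → contributes +20 097 656 mm⁴
  hole 1: d = -52.5 mm → contributes −426 177 mm⁴
  hole 2: d = -17.5 mm → contributes −49 029 mm⁴
  hole 3: d = 17.5 mm → contributes −49 029 mm⁴
  hole 4: d = 52.5 mm → contributes −426 177 mm⁴
Total I = 19 147 243 mm⁴.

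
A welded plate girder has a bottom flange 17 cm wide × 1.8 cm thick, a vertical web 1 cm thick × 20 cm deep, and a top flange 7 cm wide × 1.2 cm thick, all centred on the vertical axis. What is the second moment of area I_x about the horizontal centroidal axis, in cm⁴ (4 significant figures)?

Decompose the section into non-overlapping parts with the origin at the bottom-left of its bounding rectangle.
Bottom plate: 17 × 1.8, A = 30.6 cm², y = 0.9 cm, Ī = 8.262 cm⁴.
Web plate: 1 × 20, A = 20 cm², y = 11.8 cm, Ī = 666.667 cm⁴.
Top plate: 7 × 1.2, A = 8.4 cm², y = 22.4 cm, Ī = 1.008 cm⁴.
Centroid: ȳ = ΣA·y / ΣA = 7.65593 cm.
Transfer each piece to the horizontal centroidal axis using Ī + A·d² with d = y − 7.65593:
  bottom plate: d = -6.75593 cm → contributes +1404.93 cm⁴
  web plate: d = 4.14407 cm → contributes +1010.13 cm⁴
  top plate: d = 14.7441 cm → contributes +1827.06 cm⁴
Total I = 4242.12 cm⁴.

I_x ≈ 4242 cm⁴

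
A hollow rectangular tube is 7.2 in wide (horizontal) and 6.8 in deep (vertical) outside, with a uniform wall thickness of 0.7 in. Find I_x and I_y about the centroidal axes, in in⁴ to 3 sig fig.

I_x ≈ 113 in⁴, I_y ≈ 124 in⁴

Decompose the section into non-overlapping parts with the origin at the bottom-left of its bounding rectangle.
Outer rectangle: 7.2 × 6.8, A = 48.96 in², y = 3.4 in, Ī = 188.66 in⁴.
Inner void (subtracted): 5.8 × 5.4, A = 31.32 in², y = 3.4 in, Ī = 76.108 in⁴.
By symmetry the centroid is at mid-height, ȳ = 3.4 in.
All pieces are centred on the centroidal x-axis, so I = ΣĪ (holes subtracted) = 112.55 in⁴.
Repeating about the centroidal y-axis gives I_y = 123.71 in⁴.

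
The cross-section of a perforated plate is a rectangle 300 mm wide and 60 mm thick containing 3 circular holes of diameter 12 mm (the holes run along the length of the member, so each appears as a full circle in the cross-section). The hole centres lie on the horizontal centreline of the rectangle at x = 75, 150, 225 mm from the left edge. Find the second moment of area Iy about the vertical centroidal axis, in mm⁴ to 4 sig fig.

Break the section into simple shapes (no overlaps), measuring from the bottom-left corner of the bounding box.
Plate: 300 × 60, A = 18 000 mm², x = 150 mm, Ī = 135 000 000 mm⁴.
Hole 1 (subtracted): ⌀12, A = 113.097 mm², x = 75 mm, Ī = 1017.88 mm⁴.
Hole 2 (subtracted): ⌀12, A = 113.097 mm², x = 150 mm, Ī = 1017.88 mm⁴.
Hole 3 (subtracted): ⌀12, A = 113.097 mm², x = 225 mm, Ī = 1017.88 mm⁴.
By symmetry the centroid is at mid-width, x̄ = 150 mm.
Transfer each piece to the vertical centroidal axis using Ī + A·d² with d = x − 150:
  plate: d = 0 mm → contributes +135 000 000 mm⁴
  hole 1: d = -75 mm → contributes −637 190 mm⁴
  hole 2: d = 0 mm → contributes −1017.88 mm⁴
  hole 3: d = 75 mm → contributes −637 190 mm⁴
Total I = 133 724 601 mm⁴.

Iy ≈ 1.337 × 10⁸ mm⁴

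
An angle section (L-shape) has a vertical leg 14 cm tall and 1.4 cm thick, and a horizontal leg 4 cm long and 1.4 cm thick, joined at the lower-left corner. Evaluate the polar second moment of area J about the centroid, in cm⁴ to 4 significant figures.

J ≈ 460.1 cm⁴

Treat the section as a set of non-overlapping primitives; coordinates are from the bounding-box lower-left.
Vertical leg: 1.4 × 14, A = 19.6 cm², y = 7 cm, Ī = 320.133 cm⁴.
Horizontal leg (remainder): 2.6 × 1.4, A = 3.64 cm², y = 0.7 cm, Ī = 0.594533 cm⁴.
Centroid: ȳ = ΣA·y / ΣA = 6.01325 cm.
Transfer each piece to the centroidal x-axis using Ī + A·d² with d = y − 6.01325:
  vertical leg: d = 0.986747 cm → contributes +339.217 cm⁴
  horizontal leg (remainder): d = -5.31325 cm → contributes +103.354 cm⁴
Total I = 442.571 cm⁴.
For the y-axis: x̄ = 1.01325 cm.
Repeating about the centroidal y-axis gives I_y = 17.5314 cm⁴.
Polar second moment: J = I_x + I_y = 460.103 cm⁴.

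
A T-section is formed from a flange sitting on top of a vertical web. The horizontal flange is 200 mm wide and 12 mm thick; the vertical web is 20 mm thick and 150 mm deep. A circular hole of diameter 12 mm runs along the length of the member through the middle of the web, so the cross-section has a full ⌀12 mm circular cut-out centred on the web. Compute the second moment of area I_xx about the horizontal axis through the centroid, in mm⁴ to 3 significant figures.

Break the section into simple shapes (no overlaps), measuring from the bottom-left corner of the bounding box.
Flange: 200 × 12, A = 2 400 mm², y = 156 mm, Ī = 28 800 mm⁴.
Web: 20 × 150, A = 3 000 mm², y = 75 mm, Ī = 5 625 000 mm⁴.
Hole (subtracted): ⌀12, A = 113.1 mm², y = 75 mm, Ī = 1017.9 mm⁴.
Centroid: ȳ = ΣA·y / ΣA = 111.77 mm.
Transfer each piece to the horizontal axis through the centroid using Ī + A·d² with d = y − 111.77:
  flange: d = 44.23 mm → contributes +4 723 879 mm⁴
  web: d = -36.77 mm → contributes +9 681 123 mm⁴
  hole: d = -36.77 mm → contributes −153 930 mm⁴
Total I = 14 251 072 mm⁴.

I_xx ≈ 1.43 × 10⁷ mm⁴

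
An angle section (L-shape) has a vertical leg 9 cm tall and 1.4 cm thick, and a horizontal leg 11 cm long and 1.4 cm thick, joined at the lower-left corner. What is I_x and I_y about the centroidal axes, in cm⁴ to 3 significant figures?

Split into non-overlapping primitives; take the origin at the lower-left of the bounding box.
Vertical leg: 1.4 × 9, A = 12.6 cm², y = 4.5 cm, Ī = 85.05 cm⁴.
Horizontal leg (remainder): 9.6 × 1.4, A = 13.44 cm², y = 0.7 cm, Ī = 2.1952 cm⁴.
Centroid: ȳ = ΣA·y / ΣA = 2.5387 cm.
Transfer each piece to the centroidal x-axis using Ī + A·d² with d = y − 2.5387:
  vertical leg: d = 1.9613 cm → contributes +133.52 cm⁴
  horizontal leg (remainder): d = -1.8387 cm → contributes +47.634 cm⁴
Total I = 181.15 cm⁴.
For the y-axis: x̄ = 3.5387 cm.
Repeating about the centroidal y-axis gives I_y = 302 cm⁴.

I_x ≈ 181 cm⁴, I_y ≈ 302 cm⁴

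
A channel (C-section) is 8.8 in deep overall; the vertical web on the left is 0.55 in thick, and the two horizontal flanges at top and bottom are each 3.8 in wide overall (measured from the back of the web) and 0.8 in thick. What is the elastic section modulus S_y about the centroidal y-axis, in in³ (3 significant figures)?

Decompose the section into non-overlapping parts with the origin at the bottom-left of its bounding rectangle.
Web: 0.55 × 8.8, A = 4.84 in², x = 0.275 in, Ī = 0.12201 in⁴.
Top flange (beyond web): 3.25 × 0.8, A = 2.6 in², x = 2.175 in, Ī = 2.2885 in⁴.
Bottom flange (beyond web): 3.25 × 0.8, A = 2.6 in², x = 2.175 in, Ī = 2.2885 in⁴.
Centroid: x̄ = ΣA·x / ΣA = 1.2591 in.
Transfer each piece to the centroidal y-axis using Ī + A·d² with d = x − 1.2591:
  web: d = -0.98406 in → contributes +4.809 in⁴
  top flange (beyond web): d = 0.91594 in → contributes +4.4698 in⁴
  bottom flange (beyond web): d = 0.91594 in → contributes +4.4698 in⁴
Total I = 13.749 in⁴.
Extreme fibre distance c = 2.5409 in; S = I/c = 5.4108 in³.

S_y ≈ 5.41 in³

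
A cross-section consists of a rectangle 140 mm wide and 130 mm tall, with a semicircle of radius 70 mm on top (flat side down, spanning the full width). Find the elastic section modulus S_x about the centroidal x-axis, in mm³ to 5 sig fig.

Break the section into simple shapes (no overlaps), measuring from the bottom-left corner of the bounding box.
Rectangular body: 140 × 130, A = 18 200 mm², y = 65 mm, Ī = 25 631 667 mm⁴.
Semicircular cap: semicircle r = 70, A = 7696.902 mm², y = 159.7089 mm, Ī = 2 635 265 mm⁴.
Centroid: ȳ = ΣA·y / ΣA = 93.14875 mm.
Transfer each piece to the centroidal x-axis using Ī + A·d² with d = y − 93.14875:
  rectangular body: d = -28.14875 mm → contributes +40 052 470 mm⁴
  semicircular cap: d = 66.56018 mm → contributes +36 734 520 mm⁴
Total I = 76 786 991 mm⁴.
Extreme fibre distance c = 106.8513 mm; S = I/c = 718634.4 mm³.

S_x ≈ 7.1863 × 10⁵ mm³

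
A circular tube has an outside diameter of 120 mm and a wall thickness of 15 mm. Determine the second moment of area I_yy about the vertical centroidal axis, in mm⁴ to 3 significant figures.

I_yy ≈ 6.96 × 10⁶ mm⁴

Treat the section as a set of non-overlapping primitives; coordinates are from the bounding-box lower-left.
Outer circle: ⌀120, A = 11 310 mm², x = 60 mm, Ī = 10 178 760 mm⁴.
Bore (subtracted): ⌀90, A = 6361.7 mm², x = 60 mm, Ī = 3 220 623 mm⁴.
By symmetry the centroid is at mid-width, x̄ = 60 mm.
All pieces are centred on the vertical centroidal axis, so I = ΣĪ (holes subtracted) = 6 958 137 mm⁴.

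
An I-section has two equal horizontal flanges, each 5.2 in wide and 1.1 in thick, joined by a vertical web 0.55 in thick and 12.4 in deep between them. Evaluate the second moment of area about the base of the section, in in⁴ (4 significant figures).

I_base ≈ 1583 in⁴

Decompose the section into non-overlapping parts with the origin at the bottom-left of its bounding rectangle.
Bottom flange: 5.2 × 1.1, A = 5.72 in², y = 0.55 in, Ī = 0.576767 in⁴.
Web: 0.55 × 12.4, A = 6.82 in², y = 7.3 in, Ī = 87.3869 in⁴.
Top flange: 5.2 × 1.1, A = 5.72 in², y = 14.05 in, Ī = 0.576767 in⁴.
Transfer each piece to the base of the section using Ī + A·d² with d = y − 0:
  bottom flange: d = 0.55 in → contributes +2.30707 in⁴
  web: d = 7.3 in → contributes +450.825 in⁴
  top flange: d = 14.05 in → contributes +1129.72 in⁴
Total I = 1582.85 in⁴.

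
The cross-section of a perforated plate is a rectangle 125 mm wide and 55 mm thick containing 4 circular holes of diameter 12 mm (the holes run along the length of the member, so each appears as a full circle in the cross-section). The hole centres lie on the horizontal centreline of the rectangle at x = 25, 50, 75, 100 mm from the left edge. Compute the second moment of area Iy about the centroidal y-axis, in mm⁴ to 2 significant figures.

Split into non-overlapping primitives; take the origin at the lower-left of the bounding box.
Plate: 125 × 55, A = 6 875 mm², x = 62.5 mm, Ī = 8 951 823 mm⁴.
Hole 1 (subtracted): ⌀12, A = 113.1 mm², x = 25 mm, Ī = 1 018 mm⁴.
Hole 2 (subtracted): ⌀12, A = 113.1 mm², x = 50 mm, Ī = 1 018 mm⁴.
Hole 3 (subtracted): ⌀12, A = 113.1 mm², x = 75 mm, Ī = 1 018 mm⁴.
Hole 4 (subtracted): ⌀12, A = 113.1 mm², x = 100 mm, Ī = 1 018 mm⁴.
By symmetry the centroid is at mid-width, x̄ = 62.5 mm.
Transfer each piece to the centroidal y-axis using Ī + A·d² with d = x − 62.5:
  plate: d = 0 mm → contributes +8 951 823 mm⁴
  hole 1: d = -37.5 mm → contributes −160 061 mm⁴
  hole 2: d = -12.5 mm → contributes −18 689 mm⁴
  hole 3: d = 12.5 mm → contributes −18 689 mm⁴
  hole 4: d = 37.5 mm → contributes −160 061 mm⁴
Total I = 8 594 322 mm⁴.

Iy ≈ 8.6 × 10⁶ mm⁴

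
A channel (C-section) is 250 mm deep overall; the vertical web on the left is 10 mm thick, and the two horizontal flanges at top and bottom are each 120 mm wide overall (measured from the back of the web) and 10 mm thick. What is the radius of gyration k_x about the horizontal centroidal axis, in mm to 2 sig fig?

Treat the section as a set of non-overlapping primitives; coordinates are from the bounding-box lower-left.
Web: 10 × 250, A = 2 500 mm², y = 125 mm, Ī = 13 020 833 mm⁴.
Top flange (beyond web): 110 × 10, A = 1 100 mm², y = 245 mm, Ī = 9 167 mm⁴.
Bottom flange (beyond web): 110 × 10, A = 1 100 mm², y = 5 mm, Ī = 9 167 mm⁴.
By symmetry the centroid is at mid-height, ȳ = 125 mm.
Transfer each piece to the horizontal centroidal axis using Ī + A·d² with d = y − 125:
  web: d = 0 mm → contributes +13 020 833 mm⁴
  top flange (beyond web): d = 120 mm → contributes +15 849 167 mm⁴
  bottom flange (beyond web): d = -120 mm → contributes +15 849 167 mm⁴
Total I = 44 719 167 mm⁴.
Radius of gyration: k = √(I/A) = √(44 719 167 / 4 700) = 97.54 mm.

k_x ≈ 98 mm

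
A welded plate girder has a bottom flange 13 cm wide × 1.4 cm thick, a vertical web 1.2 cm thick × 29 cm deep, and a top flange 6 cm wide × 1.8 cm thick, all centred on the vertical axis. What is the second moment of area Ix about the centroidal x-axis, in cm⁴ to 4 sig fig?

Split into non-overlapping primitives; take the origin at the lower-left of the bounding box.
Bottom plate: 13 × 1.4, A = 18.2 cm², y = 0.7 cm, Ī = 2.97267 cm⁴.
Web plate: 1.2 × 29, A = 34.8 cm², y = 15.9 cm, Ī = 2438.9 cm⁴.
Top plate: 6 × 1.8, A = 10.8 cm², y = 31.3 cm, Ī = 2.916 cm⁴.
Centroid: ȳ = ΣA·y / ΣA = 14.1708 cm.
Transfer each piece to the centroidal x-axis using Ī + A·d² with d = y − 14.1708:
  bottom plate: d = -13.4708 cm → contributes +3305.61 cm⁴
  web plate: d = 1.72915 cm → contributes +2542.95 cm⁴
  top plate: d = 17.1292 cm → contributes +3171.72 cm⁴
Total I = 9020.28 cm⁴.

Ix ≈ 9020 cm⁴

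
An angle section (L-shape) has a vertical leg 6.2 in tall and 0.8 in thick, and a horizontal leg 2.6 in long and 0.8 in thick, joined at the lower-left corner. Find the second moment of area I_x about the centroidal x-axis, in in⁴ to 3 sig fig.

Break the section into simple shapes (no overlaps), measuring from the bottom-left corner of the bounding box.
Vertical leg: 0.8 × 6.2, A = 4.96 in², y = 3.1 in, Ī = 15.889 in⁴.
Horizontal leg (remainder): 1.8 × 0.8, A = 1.44 in², y = 0.4 in, Ī = 0.0768 in⁴.
Centroid: ȳ = ΣA·y / ΣA = 2.4925 in.
Transfer each piece to the centroidal x-axis using Ī + A·d² with d = y − 2.4925:
  vertical leg: d = 0.6075 in → contributes +17.719 in⁴
  horizontal leg (remainder): d = -2.0925 in → contributes +6.3819 in⁴
Total I = 24.101 in⁴.

I_x ≈ 24.1 in⁴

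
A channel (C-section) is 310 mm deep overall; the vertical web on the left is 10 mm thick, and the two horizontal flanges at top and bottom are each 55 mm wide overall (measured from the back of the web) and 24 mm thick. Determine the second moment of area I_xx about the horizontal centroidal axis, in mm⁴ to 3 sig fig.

Break the section into simple shapes (no overlaps), measuring from the bottom-left corner of the bounding box.
Web: 10 × 310, A = 3 100 mm², y = 155 mm, Ī = 24 825 833 mm⁴.
Top flange (beyond web): 45 × 24, A = 1 080 mm², y = 298 mm, Ī = 51 840 mm⁴.
Bottom flange (beyond web): 45 × 24, A = 1 080 mm², y = 12 mm, Ī = 51 840 mm⁴.
By symmetry the centroid is at mid-height, ȳ = 155 mm.
Transfer each piece to the horizontal centroidal axis using Ī + A·d² with d = y − 155:
  web: d = 0 mm → contributes +24 825 833 mm⁴
  top flange (beyond web): d = 143 mm → contributes +22 136 760 mm⁴
  bottom flange (beyond web): d = -143 mm → contributes +22 136 760 mm⁴
Total I = 69 099 353 mm⁴.

I_xx ≈ 6.91 × 10⁷ mm⁴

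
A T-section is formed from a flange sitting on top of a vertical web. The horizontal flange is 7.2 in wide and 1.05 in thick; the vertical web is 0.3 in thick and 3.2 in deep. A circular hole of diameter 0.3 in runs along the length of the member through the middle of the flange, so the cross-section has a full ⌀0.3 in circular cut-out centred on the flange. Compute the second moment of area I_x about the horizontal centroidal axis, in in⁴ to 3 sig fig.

I_x ≈ 5.36 in⁴

Break the section into simple shapes (no overlaps), measuring from the bottom-left corner of the bounding box.
Flange: 7.2 × 1.05, A = 7.56 in², y = 3.725 in, Ī = 0.69458 in⁴.
Web: 0.3 × 3.2, A = 0.96 in², y = 1.6 in, Ī = 0.8192 in⁴.
Hole (subtracted): ⌀0.3, A = 0.070686 in², y = 3.725 in, Ī = 0.00039761 in⁴.
Centroid: ȳ = ΣA·y / ΣA = 3.4836 in.
Transfer each piece to the horizontal centroidal axis using Ī + A·d² with d = y − 3.4836:
  flange: d = 0.24144 in → contributes +1.1353 in⁴
  web: d = -1.8836 in → contributes +4.2251 in⁴
  hole: d = 0.24144 in → contributes −0.0045181 in⁴
Total I = 5.3558 in⁴.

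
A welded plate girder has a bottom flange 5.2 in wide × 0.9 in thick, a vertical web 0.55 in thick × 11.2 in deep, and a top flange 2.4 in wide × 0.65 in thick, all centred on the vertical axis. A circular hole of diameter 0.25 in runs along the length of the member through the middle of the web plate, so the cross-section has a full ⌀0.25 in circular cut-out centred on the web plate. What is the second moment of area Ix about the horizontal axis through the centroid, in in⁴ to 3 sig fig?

Treat the section as a set of non-overlapping primitives; coordinates are from the bounding-box lower-left.
Bottom plate: 5.2 × 0.9, A = 4.68 in², y = 0.45 in, Ī = 0.3159 in⁴.
Web plate: 0.55 × 11.2, A = 6.16 in², y = 6.5 in, Ī = 64.393 in⁴.
Top plate: 2.4 × 0.65, A = 1.56 in², y = 12.425 in, Ī = 0.054925 in⁴.
Hole (subtracted): ⌀0.25, A = 0.049087 in², y = 6.5 in, Ī = 0.00019175 in⁴.
Centroid: ȳ = ΣA·y / ΣA = 4.9559 in.
Transfer each piece to the horizontal axis through the centroid using Ī + A·d² with d = y − 4.9559:
  bottom plate: d = -4.5059 in → contributes +95.335 in⁴
  web plate: d = 1.5441 in → contributes +79.079 in⁴
  top plate: d = 7.4691 in → contributes +87.083 in⁴
  hole: d = 1.5441 in → contributes −0.11723 in⁴
Total I = 261.38 in⁴.

Ix ≈ 261 in⁴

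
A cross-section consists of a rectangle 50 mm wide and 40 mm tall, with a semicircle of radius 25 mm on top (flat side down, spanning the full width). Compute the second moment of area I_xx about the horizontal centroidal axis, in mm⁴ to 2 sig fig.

Break the section into simple shapes (no overlaps), measuring from the bottom-left corner of the bounding box.
Rectangular body: 50 × 40, A = 2 000 mm², y = 20 mm, Ī = 266 667 mm⁴.
Semicircular cap: semicircle r = 25, A = 981.7 mm², y = 50.61 mm, Ī = 42 874 mm⁴.
Centroid: ȳ = ΣA·y / ΣA = 30.08 mm.
Transfer each piece to the horizontal centroidal axis using Ī + A·d² with d = y − 30.08:
  rectangular body: d = -10.08 mm → contributes +469 820 mm⁴
  semicircular cap: d = 20.53 mm → contributes +456 734 mm⁴
Total I = 926 554 mm⁴.

I_xx ≈ 9.3 × 10⁵ mm⁴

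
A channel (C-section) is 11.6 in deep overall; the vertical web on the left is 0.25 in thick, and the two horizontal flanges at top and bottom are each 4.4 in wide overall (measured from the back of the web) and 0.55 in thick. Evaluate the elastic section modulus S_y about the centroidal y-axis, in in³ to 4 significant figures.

S_y ≈ 5.171 in³

Break the section into simple shapes (no overlaps), measuring from the bottom-left corner of the bounding box.
Web: 0.25 × 11.6, A = 2.9 in², x = 0.125 in, Ī = 0.0151042 in⁴.
Top flange (beyond web): 4.15 × 0.55, A = 2.2825 in², x = 2.325 in, Ī = 3.27586 in⁴.
Bottom flange (beyond web): 4.15 × 0.55, A = 2.2825 in², x = 2.325 in, Ī = 3.27586 in⁴.
Centroid: x̄ = ΣA·x / ΣA = 1.47034 in.
Transfer each piece to the centroidal y-axis using Ī + A·d² with d = x − 1.47034:
  web: d = -1.34534 in → contributes +5.26397 in⁴
  top flange (beyond web): d = 0.854655 in → contributes +4.94308 in⁴
  bottom flange (beyond web): d = 0.854655 in → contributes +4.94308 in⁴
Total I = 15.1501 in⁴.
Extreme fibre distance c = 2.92966 in; S = I/c = 5.1713 in³.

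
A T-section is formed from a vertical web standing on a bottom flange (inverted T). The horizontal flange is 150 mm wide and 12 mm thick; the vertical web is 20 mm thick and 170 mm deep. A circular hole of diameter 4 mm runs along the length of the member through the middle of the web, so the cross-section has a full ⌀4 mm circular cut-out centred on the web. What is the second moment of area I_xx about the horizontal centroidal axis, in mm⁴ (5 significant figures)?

Split into non-overlapping primitives; take the origin at the lower-left of the bounding box.
Flange: 150 × 12, A = 1 800 mm², y = 6 mm, Ī = 21 600 mm⁴.
Web: 20 × 170, A = 3 400 mm², y = 97 mm, Ī = 8 188 333 mm⁴.
Hole (subtracted): ⌀4, A = 12.56637 mm², y = 97 mm, Ī = 12.56637 mm⁴.
Centroid: ȳ = ΣA·y / ΣA = 65.42369 mm.
Transfer each piece to the horizontal centroidal axis using Ī + A·d² with d = y − 65.42369:
  flange: d = -59.42369 mm → contributes +6 377 715 mm⁴
  web: d = 31.57631 mm → contributes +11 578 348 mm⁴
  hole: d = 31.57631 mm → contributes −12542.03 mm⁴
Total I = 17 943 522 mm⁴.

I_xx ≈ 1.7944 × 10⁷ mm⁴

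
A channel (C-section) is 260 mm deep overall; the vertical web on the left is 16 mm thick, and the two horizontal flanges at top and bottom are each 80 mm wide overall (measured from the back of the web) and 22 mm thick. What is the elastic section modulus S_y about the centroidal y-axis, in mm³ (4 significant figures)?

S_y ≈ 6.690 × 10⁴ mm³

Decompose the section into non-overlapping parts with the origin at the bottom-left of its bounding rectangle.
Web: 16 × 260, A = 4 160 mm², x = 8 mm, Ī = 88746.7 mm⁴.
Top flange (beyond web): 64 × 22, A = 1 408 mm², x = 48 mm, Ī = 480 597 mm⁴.
Bottom flange (beyond web): 64 × 22, A = 1 408 mm², x = 48 mm, Ī = 480 597 mm⁴.
Centroid: x̄ = ΣA·x / ΣA = 24.1468 mm.
Transfer each piece to the centroidal y-axis using Ī + A·d² with d = x − 24.1468:
  web: d = -16.1468 mm → contributes +1 173 337 mm⁴
  top flange (beyond web): d = 23.8532 mm → contributes +1 281 715 mm⁴
  bottom flange (beyond web): d = 23.8532 mm → contributes +1 281 715 mm⁴
Total I = 3 736 767 mm⁴.
Extreme fibre distance c = 55.8532 mm; S = I/c = 66903.4 mm³.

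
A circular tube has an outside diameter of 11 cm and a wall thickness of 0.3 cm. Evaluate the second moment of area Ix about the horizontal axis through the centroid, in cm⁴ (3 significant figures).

Treat the section as a set of non-overlapping primitives; coordinates are from the bounding-box lower-left.
Outer circle: ⌀11, A = 95.033 cm², y = 5.5 cm, Ī = 718.69 cm⁴.
Bore (subtracted): ⌀10.4, A = 84.949 cm², y = 5.5 cm, Ī = 574.25 cm⁴.
By symmetry the centroid is at mid-height, ȳ = 5.5 cm.
All pieces are centred on the horizontal axis through the centroid, so I = ΣĪ (holes subtracted) = 144.44 cm⁴.

Ix ≈ 144 cm⁴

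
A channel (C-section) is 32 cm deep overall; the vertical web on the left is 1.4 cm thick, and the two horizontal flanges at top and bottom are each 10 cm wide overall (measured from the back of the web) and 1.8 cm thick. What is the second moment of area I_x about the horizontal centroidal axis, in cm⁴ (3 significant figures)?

I_x ≈ 1.09 × 10⁴ cm⁴

Decompose the section into non-overlapping parts with the origin at the bottom-left of its bounding rectangle.
Web: 1.4 × 32, A = 44.8 cm², y = 16 cm, Ī = 3822.9 cm⁴.
Top flange (beyond web): 8.6 × 1.8, A = 15.48 cm², y = 31.1 cm, Ī = 4.1796 cm⁴.
Bottom flange (beyond web): 8.6 × 1.8, A = 15.48 cm², y = 0.9 cm, Ī = 4.1796 cm⁴.
By symmetry the centroid is at mid-height, ȳ = 16 cm.
Transfer each piece to the horizontal centroidal axis using Ī + A·d² with d = y − 16:
  web: d = 0 cm → contributes +3822.9 cm⁴
  top flange (beyond web): d = 15.1 cm → contributes +3533.8 cm⁴
  bottom flange (beyond web): d = -15.1 cm → contributes +3533.8 cm⁴
Total I = 10 890 cm⁴.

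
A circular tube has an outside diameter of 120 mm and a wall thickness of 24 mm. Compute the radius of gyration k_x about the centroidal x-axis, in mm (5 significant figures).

Treat the section as a set of non-overlapping primitives; coordinates are from the bounding-box lower-left.
Outer circle: ⌀120, A = 11309.73 mm², y = 60 mm, Ī = 10 178 760 mm⁴.
Bore (subtracted): ⌀72, A = 4071.504 mm², y = 60 mm, Ī = 1 319 167 mm⁴.
By symmetry the centroid is at mid-height, ȳ = 60 mm.
All pieces are centred on the centroidal x-axis, so I = ΣĪ (holes subtracted) = 8 859 593 mm⁴.
Radius of gyration: k = √(I/A) = √(8 859 593 / 7238.229) = 34.98571 mm.

k_x ≈ 34.986 mm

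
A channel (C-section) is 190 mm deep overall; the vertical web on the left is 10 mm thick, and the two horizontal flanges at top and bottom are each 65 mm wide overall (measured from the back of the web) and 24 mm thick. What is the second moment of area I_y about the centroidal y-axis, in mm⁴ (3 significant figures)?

I_y ≈ 1.85 × 10⁶ mm⁴

Decompose the section into non-overlapping parts with the origin at the bottom-left of its bounding rectangle.
Web: 10 × 190, A = 1 900 mm², x = 5 mm, Ī = 15 833 mm⁴.
Top flange (beyond web): 55 × 24, A = 1 320 mm², x = 37.5 mm, Ī = 332 750 mm⁴.
Bottom flange (beyond web): 55 × 24, A = 1 320 mm², x = 37.5 mm, Ī = 332 750 mm⁴.
Centroid: x̄ = ΣA·x / ΣA = 23.899 mm.
Transfer each piece to the centroidal y-axis using Ī + A·d² with d = x − 23.899:
  web: d = -18.899 mm → contributes +694 437 mm⁴
  top flange (beyond web): d = 13.601 mm → contributes +576 945 mm⁴
  bottom flange (beyond web): d = 13.601 mm → contributes +576 945 mm⁴
Total I = 1 848 327 mm⁴.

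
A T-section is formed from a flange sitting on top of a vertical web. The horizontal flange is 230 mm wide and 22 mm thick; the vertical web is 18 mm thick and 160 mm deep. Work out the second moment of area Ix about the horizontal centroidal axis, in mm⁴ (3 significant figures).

Ix ≈ 2.15 × 10⁷ mm⁴

Break the section into simple shapes (no overlaps), measuring from the bottom-left corner of the bounding box.
Flange: 230 × 22, A = 5 060 mm², y = 171 mm, Ī = 204 087 mm⁴.
Web: 18 × 160, A = 2 880 mm², y = 80 mm, Ī = 6 144 000 mm⁴.
Centroid: ȳ = ΣA·y / ΣA = 137.99 mm.
Transfer each piece to the horizontal centroidal axis using Ī + A·d² with d = y − 137.99:
  flange: d = 33.008 mm → contributes +5 716 951 mm⁴
  web: d = -57.992 mm → contributes +15 829 796 mm⁴
Total I = 21 546 746 mm⁴.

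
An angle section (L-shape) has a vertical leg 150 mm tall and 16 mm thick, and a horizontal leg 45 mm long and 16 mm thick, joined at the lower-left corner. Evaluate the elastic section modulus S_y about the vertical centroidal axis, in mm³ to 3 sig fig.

S_y ≈ 8410 mm³

Split into non-overlapping primitives; take the origin at the lower-left of the bounding box.
Vertical leg: 16 × 150, A = 2 400 mm², x = 8 mm, Ī = 51 200 mm⁴.
Horizontal leg (remainder): 29 × 16, A = 464 mm², x = 30.5 mm, Ī = 32 519 mm⁴.
Centroid: x̄ = ΣA·x / ΣA = 11.645 mm.
Transfer each piece to the vertical centroidal axis using Ī + A·d² with d = x − 11.645:
  vertical leg: d = -3.6453 mm → contributes +83 091 mm⁴
  horizontal leg (remainder): d = 18.855 mm → contributes +197 471 mm⁴
Total I = 280 562 mm⁴.
Extreme fibre distance c = 33.355 mm; S = I/c = 8411.5 mm³.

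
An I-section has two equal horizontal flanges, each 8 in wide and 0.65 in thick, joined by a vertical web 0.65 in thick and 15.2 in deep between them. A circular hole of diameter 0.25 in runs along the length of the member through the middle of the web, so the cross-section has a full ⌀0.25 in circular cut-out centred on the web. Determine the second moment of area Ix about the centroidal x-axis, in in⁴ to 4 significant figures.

Decompose the section into non-overlapping parts with the origin at the bottom-left of its bounding rectangle.
Bottom flange: 8 × 0.65, A = 5.2 in², y = 0.325 in, Ī = 0.183083 in⁴.
Web: 0.65 × 15.2, A = 9.88 in², y = 8.25 in, Ī = 190.223 in⁴.
Top flange: 8 × 0.65, A = 5.2 in², y = 16.175 in, Ī = 0.183083 in⁴.
Hole (subtracted): ⌀0.25, A = 0.0490874 in², y = 8.25 in, Ī = 0.000191748 in⁴.
By symmetry the centroid is at mid-height, ȳ = 8.25 in.
Transfer each piece to the centroidal x-axis using Ī + A·d² with d = y − 8.25:
  bottom flange: d = -7.925 in → contributes +326.772 in⁴
  web: d = 0 in → contributes +190.223 in⁴
  top flange: d = 7.925 in → contributes +326.772 in⁴
  hole: d = 0 in → contributes −0.000191748 in⁴
Total I = 843.767 in⁴.

Ix ≈ 843.8 in⁴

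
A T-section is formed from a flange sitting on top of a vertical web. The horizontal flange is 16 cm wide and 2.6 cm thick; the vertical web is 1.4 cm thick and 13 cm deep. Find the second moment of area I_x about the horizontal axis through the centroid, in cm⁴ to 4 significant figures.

I_x ≈ 1050 cm⁴

Break the section into simple shapes (no overlaps), measuring from the bottom-left corner of the bounding box.
Flange: 16 × 2.6, A = 41.6 cm², y = 14.3 cm, Ī = 23.4347 cm⁴.
Web: 1.4 × 13, A = 18.2 cm², y = 6.5 cm, Ī = 256.317 cm⁴.
Centroid: ȳ = ΣA·y / ΣA = 11.9261 cm.
Transfer each piece to the horizontal axis through the centroid using Ī + A·d² with d = y − 11.9261:
  flange: d = 2.37391 cm → contributes +257.87 cm⁴
  web: d = -5.42609 cm → contributes +792.169 cm⁴
Total I = 1050.04 cm⁴.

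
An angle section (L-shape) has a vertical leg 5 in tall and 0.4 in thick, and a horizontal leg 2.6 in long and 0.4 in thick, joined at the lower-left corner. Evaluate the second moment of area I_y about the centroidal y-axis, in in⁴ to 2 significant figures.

I_y ≈ 1.4 in⁴

Decompose the section into non-overlapping parts with the origin at the bottom-left of its bounding rectangle.
Vertical leg: 0.4 × 5, A = 2 in², x = 0.2 in, Ī = 0.02667 in⁴.
Horizontal leg (remainder): 2.2 × 0.4, A = 0.88 in², x = 1.5 in, Ī = 0.3549 in⁴.
Centroid: x̄ = ΣA·x / ΣA = 0.5972 in.
Transfer each piece to the centroidal y-axis using Ī + A·d² with d = x − 0.5972:
  vertical leg: d = -0.3972 in → contributes +0.3422 in⁴
  horizontal leg (remainder): d = 0.9028 in → contributes +1.072 in⁴
Total I = 1.414 in⁴.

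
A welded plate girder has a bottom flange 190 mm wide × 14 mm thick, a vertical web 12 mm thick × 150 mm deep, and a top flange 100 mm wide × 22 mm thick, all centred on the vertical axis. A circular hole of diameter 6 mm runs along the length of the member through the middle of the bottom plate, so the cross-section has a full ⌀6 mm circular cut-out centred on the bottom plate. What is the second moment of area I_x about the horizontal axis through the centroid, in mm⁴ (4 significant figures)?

Decompose the section into non-overlapping parts with the origin at the bottom-left of its bounding rectangle.
Bottom plate: 190 × 14, A = 2 660 mm², y = 7 mm, Ī = 43446.7 mm⁴.
Web plate: 12 × 150, A = 1 800 mm², y = 89 mm, Ī = 3 375 000 mm⁴.
Top plate: 100 × 22, A = 2 200 mm², y = 175 mm, Ī = 88733.3 mm⁴.
Hole (subtracted): ⌀6, A = 28.2743 mm², y = 7 mm, Ī = 63.6173 mm⁴.
Centroid: ȳ = ΣA·y / ΣA = 84.9888 mm.
Transfer each piece to the horizontal axis through the centroid using Ī + A·d² with d = y − 84.9888:
  bottom plate: d = -77.9888 mm → contributes +16 222 219 mm⁴
  web plate: d = 4.01125 mm → contributes +3 403 962 mm⁴
  top plate: d = 90.0112 mm → contributes +17 913 188 mm⁴
  hole: d = -77.9888 mm → contributes −172 035 mm⁴
Total I = 37 367 334 mm⁴.

I_x ≈ 3.737 × 10⁷ mm⁴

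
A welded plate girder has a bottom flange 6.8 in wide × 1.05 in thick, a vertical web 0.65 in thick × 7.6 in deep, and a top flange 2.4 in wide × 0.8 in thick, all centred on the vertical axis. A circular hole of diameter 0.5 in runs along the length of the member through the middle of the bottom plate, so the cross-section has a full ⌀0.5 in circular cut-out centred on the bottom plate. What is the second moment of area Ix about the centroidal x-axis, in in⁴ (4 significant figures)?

Ix ≈ 153.3 in⁴

Decompose the section into non-overlapping parts with the origin at the bottom-left of its bounding rectangle.
Bottom plate: 6.8 × 1.05, A = 7.14 in², y = 0.525 in, Ī = 0.655988 in⁴.
Web plate: 0.65 × 7.6, A = 4.94 in², y = 4.85 in, Ī = 23.7779 in⁴.
Top plate: 2.4 × 0.8, A = 1.92 in², y = 9.05 in, Ī = 0.1024 in⁴.
Hole (subtracted): ⌀0.5, A = 0.19635 in², y = 0.525 in, Ī = 0.00306796 in⁴.
Centroid: ȳ = ΣA·y / ΣA = 3.25859 in.
Transfer each piece to the centroidal x-axis using Ī + A·d² with d = y − 3.25859:
  bottom plate: d = -2.73359 in → contributes +54.0097 in⁴
  web plate: d = 1.59141 in → contributes +36.2889 in⁴
  top plate: d = 5.79141 in → contributes +64.5001 in⁴
  hole: d = -2.73359 in → contributes −1.47029 in⁴
Total I = 153.328 in⁴.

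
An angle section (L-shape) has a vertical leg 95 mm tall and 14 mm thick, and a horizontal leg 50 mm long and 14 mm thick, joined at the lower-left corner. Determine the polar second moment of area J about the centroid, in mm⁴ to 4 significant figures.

J ≈ 1.913 × 10⁶ mm⁴

Split into non-overlapping primitives; take the origin at the lower-left of the bounding box.
Vertical leg: 14 × 95, A = 1 330 mm², y = 47.5 mm, Ī = 1 000 271 mm⁴.
Horizontal leg (remainder): 36 × 14, A = 504 mm², y = 7 mm, Ī = 8 232 mm⁴.
Centroid: ȳ = ΣA·y / ΣA = 36.3702 mm.
Transfer each piece to the centroidal x-axis using Ī + A·d² with d = y − 36.3702:
  vertical leg: d = 11.1298 mm → contributes +1 165 020 mm⁴
  horizontal leg (remainder): d = -29.3702 mm → contributes +442 988 mm⁴
Total I = 1 608 008 mm⁴.
For the y-axis: x̄ = 13.8702 mm.
Repeating about the centroidal y-axis gives I_y = 304 590 mm⁴.
Polar second moment: J = I_x + I_y = 1 912 598 mm⁴.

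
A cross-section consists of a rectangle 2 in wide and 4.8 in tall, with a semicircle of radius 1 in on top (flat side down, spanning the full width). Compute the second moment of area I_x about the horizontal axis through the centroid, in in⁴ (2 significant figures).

Treat the section as a set of non-overlapping primitives; coordinates are from the bounding-box lower-left.
Rectangular body: 2 × 4.8, A = 9.6 in², y = 2.4 in, Ī = 18.43 in⁴.
Semicircular cap: semicircle r = 1, A = 1.571 in², y = 5.224 in, Ī = 0.1098 in⁴.
Centroid: ȳ = ΣA·y / ΣA = 2.797 in.
Transfer each piece to the horizontal axis through the centroid using Ī + A·d² with d = y − 2.797:
  rectangular body: d = -0.3972 in → contributes +19.95 in⁴
  semicircular cap: d = 2.427 in → contributes +9.364 in⁴
Total I = 29.31 in⁴.

I_x ≈ 29 in⁴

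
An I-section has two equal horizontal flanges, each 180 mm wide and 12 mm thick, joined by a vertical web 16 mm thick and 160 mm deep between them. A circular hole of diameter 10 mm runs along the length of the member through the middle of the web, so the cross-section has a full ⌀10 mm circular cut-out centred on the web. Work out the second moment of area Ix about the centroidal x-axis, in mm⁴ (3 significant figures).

Break the section into simple shapes (no overlaps), measuring from the bottom-left corner of the bounding box.
Bottom flange: 180 × 12, A = 2 160 mm², y = 6 mm, Ī = 25 920 mm⁴.
Web: 16 × 160, A = 2 560 mm², y = 92 mm, Ī = 5 461 333 mm⁴.
Top flange: 180 × 12, A = 2 160 mm², y = 178 mm, Ī = 25 920 mm⁴.
Hole (subtracted): ⌀10, A = 78.54 mm², y = 92 mm, Ī = 490.87 mm⁴.
By symmetry the centroid is at mid-height, ȳ = 92 mm.
Transfer each piece to the centroidal x-axis using Ī + A·d² with d = y − 92:
  bottom flange: d = -86 mm → contributes +16 001 280 mm⁴
  web: d = 0 mm → contributes +5 461 333 mm⁴
  top flange: d = 86 mm → contributes +16 001 280 mm⁴
  hole: d = 0 mm → contributes −490.87 mm⁴
Total I = 37 463 402 mm⁴.

Ix ≈ 3.75 × 10⁷ mm⁴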